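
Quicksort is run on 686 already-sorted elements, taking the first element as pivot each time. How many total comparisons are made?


Sum of comparisons per partition:
685 + 684 + ... + 1 + 0
= 686 * (686 - 1) / 2
= 686 * 685 / 2
= 234955


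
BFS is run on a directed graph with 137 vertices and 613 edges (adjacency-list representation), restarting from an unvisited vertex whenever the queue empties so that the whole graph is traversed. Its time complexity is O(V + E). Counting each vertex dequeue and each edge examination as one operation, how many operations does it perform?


A full BFS traversal dequeues each vertex exactly once and examines each directed edge exactly once.
V = 137 (vertex processing cost)
E = 613 (edge examination cost)
Total operations proportional to V + E = 137 + 613 = 750


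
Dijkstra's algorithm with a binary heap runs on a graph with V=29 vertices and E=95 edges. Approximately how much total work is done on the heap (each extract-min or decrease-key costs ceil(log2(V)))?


Dijkstra with a binary heap: each vertex is extracted once, each edge may relax once.
Each heap operation costs O(log V).
V + E = 29 + 95 = 124
ceil(log2(29)) = 5 (since 2^4 = 16 < 29 <= 32 = 2^5)
Total heap work = (V+E) * ceil(log2(V)) = 124 * 5 = 620


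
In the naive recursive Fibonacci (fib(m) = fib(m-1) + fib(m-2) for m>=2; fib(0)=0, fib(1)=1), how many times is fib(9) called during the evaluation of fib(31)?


Let N(m) = number of times fib(m) is called while evaluating fib(31).
N(31) = 1 (the initial call).
N(30) = 1 (only fib(31) calls it).
For 1 <= m <= 29: fib(m) is called by fib(m+1) and fib(m+2), so
  N(m) = N(m+1) + N(m+2).
fib(0) is called only by fib(2), so N(0) = N(2).
Walk down from m=31:
  N(31)=1, N(30)=1, N(29)=2, N(28)=3, N(27)=5, N(26)=8, N(25)=13, N(24)=21, N(23)=34, N(22)=55, N(21)=89, N(20)=144, N(19)=233, N(18)=377, N(17)=610, N(16)=987, N(15)=1597, N(14)=2584, N(13)=4181, N(12)=6765, N(11)=10946, N(10)=17711, N(9)=28657
N(9) = 28657


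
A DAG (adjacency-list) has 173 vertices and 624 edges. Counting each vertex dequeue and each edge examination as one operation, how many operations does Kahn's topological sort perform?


V = 173 (vertex processing)
E = 624 (edge processing)
V + E = 173 + 624 = 797


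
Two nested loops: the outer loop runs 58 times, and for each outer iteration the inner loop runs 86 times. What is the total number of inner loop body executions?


Outer loop: 58 iterations
Inner loop: 86 iterations per outer iteration
Total = 58 * 86 = 4988


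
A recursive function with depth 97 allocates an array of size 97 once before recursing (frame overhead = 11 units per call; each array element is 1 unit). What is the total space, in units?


Array allocation: 97 units (allocated once)
Stack frames: 97 deep * 11 per frame = 1067 units
Total = 97 + 1067 = 1164


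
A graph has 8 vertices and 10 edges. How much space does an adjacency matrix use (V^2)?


Adjacency matrix: V x V grid of entries
Space = V^2 = 8^2 = 8 * 8 = 64


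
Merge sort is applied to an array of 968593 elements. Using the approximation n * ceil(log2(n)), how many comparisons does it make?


Merge sort divides the array into halves recursively.
Number of levels = ceil(log2(968593)) = 20
At each level, approximately n = 968593 comparisons are needed for merging.
Total comparisons ~ n * ceil(log2(n)) = 968593 * 20 = 19371860


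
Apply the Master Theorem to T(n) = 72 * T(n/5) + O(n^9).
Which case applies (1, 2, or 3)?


The Master Theorem: T(n) = a*T(n/b) + O(n^c)
  a = 72, b = 5, c = 9
log_b(a) = log_5(72) ~ 2.657
Compare b^c with a: 5^9 = 1953125 > 72, so c > log_b(a).
Since c > log_b(a), Case 3 applies.
T(n) = O(n^9)
Master Theorem case = 3


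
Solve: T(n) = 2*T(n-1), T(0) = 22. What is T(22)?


Unrolling:
T(22) = 2*T(21) = 2^2*T(20) = ... = 2^22*T(0)
= 2^22 * 22
= 4194304 * 22 = 92274688


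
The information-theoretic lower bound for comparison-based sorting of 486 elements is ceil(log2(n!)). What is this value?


A binary decision tree of height h has at most 2^h leaves and needs at least n! of them, so h >= ceil(log2(n!)).
486! is far too large to multiply out, so use Stirling's series:
  ln(n!) ~ n ln n - n + (1/2) ln(2 pi n) + 1/(12n)  (error below 1/(360 n^3), negligible here)
  ln(486) = 6.1862086
  n ln n = 486 * 6.1862086 = 3006.4974
  (1/2) ln(2 pi * 486) = (1/2) ln(3053.6281) = 4.0120
  1/(12*486) = 0.0002
  ln(486!) ~ 3006.4974 - 486 + 4.0120 + 0.0002 = 2524.5096
Convert to base 2: log2(486!) = 2524.5096 / ln 2 = 2524.5096 / 0.69314718 = 3642.0975
ceil(3642.0975) = 3643


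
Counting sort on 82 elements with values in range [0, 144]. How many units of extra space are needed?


Output array size: 82 (to store sorted result)
Count array size: 145 (one slot per possible value, range 0 to 144)
Total extra space = 82 + 145 = 227


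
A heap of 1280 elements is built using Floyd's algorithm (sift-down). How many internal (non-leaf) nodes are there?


Leaf nodes occupy roughly half the array.
Sift-down is called for each internal node, starting from the last one.
Internal nodes = floor(n/2) = floor(1280/2) = 640


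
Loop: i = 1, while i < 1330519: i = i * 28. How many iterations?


i multiplies by 28 each step:
i = 1 -> 28 -> 784 -> 21952 -> 614656 -> 17210368 (stop)
Iterations = ceil(log_28(1330519)) = 5


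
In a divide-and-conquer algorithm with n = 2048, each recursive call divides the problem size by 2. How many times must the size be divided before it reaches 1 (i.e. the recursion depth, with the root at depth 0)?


Number of divisions = log_2(2048)
Sizes: 2048 -> 1024 -> 512 -> 256 -> 128 -> 64 -> 32 -> 16 -> 8 -> 4 -> 2 -> 1 (11 divisions)
Recursion depth = 11


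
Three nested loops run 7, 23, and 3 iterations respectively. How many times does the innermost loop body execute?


Loop 1 (outermost): 7 iterations
Loop 2 (middle): 23 iterations per outer
Loop 3 (innermost): 3 iterations per middle
Total = 7 * 23 * 3 = 483


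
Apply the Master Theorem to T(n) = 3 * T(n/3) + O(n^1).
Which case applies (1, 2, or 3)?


The Master Theorem: T(n) = a*T(n/b) + O(n^c)
  a = 3, b = 3, c = 1
log_b(a) = log_3(3) = 1
Compare b^c with a: 3^1 = 3 = 3, so c = log_b(a).
Since c = log_b(a) exactly, Case 2 applies.
T(n) = O(n^1 * log(n))
Master Theorem case = 2


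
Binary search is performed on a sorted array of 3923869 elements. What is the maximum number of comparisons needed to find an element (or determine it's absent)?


Binary search halves the search space each comparison:
  Step 1: search space = 3923869 -> 1961934
  Step 2: search space = 1961934 -> 980967
  Step 3: search space = 980967 -> 490483
  Step 4: search space = 490483 -> 245241
  Step 5: search space = 245241 -> 122620
  Step 6: search space = 122620 -> 61310
  Step 7: search space = 61310 -> 30655
  Step 8: search space = 30655 -> 15327
  Step 9: search space = 15327 -> 7663
  Step 10: search space = 7663 -> 3831
  Step 11: search space = 3831 -> 1915
  Step 12: search space = 1915 -> 957
  Step 13: search space = 957 -> 478
  Step 14: search space = 478 -> 239
  Step 15: search space = 239 -> 119
  Step 16: search space = 119 -> 59
  Step 17: search space = 59 -> 29
  Step 18: search space = 29 -> 14
  Step 19: search space = 14 -> 7
  Step 20: search space = 7 -> 3
  Step 21: search space = 3 -> 1
  Step 22: search space = 1 (final check)
Maximum comparisons = floor(log2(3923869)) + 1 = 21 + 1 = 22


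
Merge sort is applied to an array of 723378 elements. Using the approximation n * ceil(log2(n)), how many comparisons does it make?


Merge sort divides the array into halves recursively.
Number of levels = ceil(log2(723378)) = 20
At each level, approximately n = 723378 comparisons are needed for merging.
Total comparisons ~ n * ceil(log2(n)) = 723378 * 20 = 14467560


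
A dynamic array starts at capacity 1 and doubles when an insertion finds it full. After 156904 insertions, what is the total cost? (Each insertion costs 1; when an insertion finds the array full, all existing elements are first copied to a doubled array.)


Insertion cost: 156904 (one per element)
Resizes occur just before inserting elements 2, 3, 5, 9, ...
Elements copied at each resize: 1 + 2 + 4 + 8 + 16 + 32 + 64 + 128 + 256 + 512 + 1024 + 2048 + 4096 + 8192 + 16384 + 32768 + 65536 + 131072
Sum of copies = 262143 (geometric series: 2^k - 1)
Total = 156904 + 262143 = 419047


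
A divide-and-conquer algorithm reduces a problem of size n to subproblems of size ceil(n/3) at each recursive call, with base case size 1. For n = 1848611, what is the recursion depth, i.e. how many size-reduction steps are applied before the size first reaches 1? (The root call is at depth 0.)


Each step divides the size by 3 (rounding up); after k steps the size is ceil(n/3^k), which equals 1 exactly when 3^k >= n.
So the depth is the smallest k with 3^k >= 1848611, i.e. ceil(log_3(1848611)).
3^13 = 1594323 < 1848611 <= 4782969 = 3^14
Recursion depth = 14


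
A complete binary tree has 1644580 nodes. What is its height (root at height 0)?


In a complete binary tree, level k holds nodes 2^k .. 2^(k+1)-1 (1-indexed).
Height = floor(log2(n)) = floor(log2(1644580)) = 20
Check: 2^20 = 1048576 <= 1644580 < 2097152 = 2^21


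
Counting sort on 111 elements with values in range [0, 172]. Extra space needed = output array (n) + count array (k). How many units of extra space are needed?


Output array size: 111 (to store sorted result)
Count array size: 173 (one slot per possible value, range 0 to 172)
Total extra space = 111 + 173 = 284


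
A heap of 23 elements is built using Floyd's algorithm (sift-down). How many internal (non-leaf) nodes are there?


Leaf nodes occupy roughly half the array.
Sift-down is called for each internal node, starting from the last one.
Internal nodes = floor(n/2) = floor(23/2) = 11


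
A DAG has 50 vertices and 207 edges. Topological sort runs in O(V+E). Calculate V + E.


V = 50 (vertex processing)
E = 207 (edge processing)
V + E = 50 + 207 = 257


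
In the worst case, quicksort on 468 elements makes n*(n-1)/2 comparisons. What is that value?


Sum of comparisons per partition:
467 + 466 + ... + 1 + 0
= 468 * (468 - 1) / 2
= 468 * 467 / 2
= 109278


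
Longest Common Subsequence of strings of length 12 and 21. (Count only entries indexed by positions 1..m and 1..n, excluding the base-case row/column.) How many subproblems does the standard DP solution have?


DP table indexed by positions in both strings.
First string: 12 positions
Second string: 21 positions
Total = 12 * 21 = 252


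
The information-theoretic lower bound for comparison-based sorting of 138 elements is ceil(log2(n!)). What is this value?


A binary decision tree of height h has at most 2^h leaves and needs at least n! of them, so h >= ceil(log2(n!)).
138! is far too large to multiply out, so use Stirling's series:
  ln(n!) ~ n ln n - n + (1/2) ln(2 pi n) + 1/(12n)  (error below 1/(360 n^3), negligible here)
  ln(138) = 4.9272537
  n ln n = 138 * 4.9272537 = 679.9610
  (1/2) ln(2 pi * 138) = (1/2) ln(867.0796) = 3.3826
  1/(12*138) = 0.0006
  ln(138!) ~ 679.9610 - 138 + 3.3826 + 0.0006 = 545.3442
Convert to base 2: log2(138!) = 545.3442 / ln 2 = 545.3442 / 0.69314718 = 786.7654
ceil(786.7654) = 787


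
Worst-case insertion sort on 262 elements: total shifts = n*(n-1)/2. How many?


Sum of shifts = 1 + 2 + 3 + ... + 261
= 262 * 261 / 2
= 68382 / 2
= 34191


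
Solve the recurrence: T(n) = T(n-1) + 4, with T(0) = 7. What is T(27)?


Unrolling the recurrence:
T(27) = T(26) + 4
       = T(25) + 4 + 4
       = T(24) + 4*3
       ...
       = T(0) + 4*27
       = 7 + 108 = 115


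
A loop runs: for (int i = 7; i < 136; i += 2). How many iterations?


Loop starts at i = 7, increments by 2, stops when i >= 136.
Number of iterations = ceil((136 - 7) / 2)
= ceil(129 / 2)
= 65


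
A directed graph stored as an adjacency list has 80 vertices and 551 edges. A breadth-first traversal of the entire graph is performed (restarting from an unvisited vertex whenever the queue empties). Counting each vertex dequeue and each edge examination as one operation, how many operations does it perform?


A full BFS traversal dequeues each vertex once and examines each edge once.
Vertex visits: 80
Edge visits: 551
V + E = 80 + 551 = 631


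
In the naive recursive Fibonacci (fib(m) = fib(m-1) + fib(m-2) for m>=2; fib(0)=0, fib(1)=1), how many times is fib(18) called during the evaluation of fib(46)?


Let N(m) = number of times fib(m) is called while evaluating fib(46).
N(46) = 1 (the initial call).
N(45) = 1 (only fib(46) calls it).
For 1 <= m <= 44: fib(m) is called by fib(m+1) and fib(m+2), so
  N(m) = N(m+1) + N(m+2).
fib(0) is called only by fib(2), so N(0) = N(2).
Walk down from m=46:
  N(46)=1, N(45)=1, N(44)=2, N(43)=3, N(42)=5, N(41)=8, N(40)=13, N(39)=21, N(38)=34, N(37)=55, N(36)=89, N(35)=144, N(34)=233, N(33)=377, N(32)=610, N(31)=987, N(30)=1597, N(29)=2584, N(28)=4181, N(27)=6765, N(26)=10946, N(25)=17711, N(24)=28657, N(23)=46368, N(22)=75025, N(21)=121393, N(20)=196418, N(19)=317811, N(18)=514229
N(18) = 514229


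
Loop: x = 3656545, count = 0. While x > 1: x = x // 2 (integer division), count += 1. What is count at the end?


The variable x halves each step:
x = 3656545 -> 1828272 -> 914136 -> 457068 -> 228534 -> 114267 -> 57133 -> 28566 -> 14283 -> 7141 -> 3570 -> 1785 -> 892 -> 446 -> 223 -> 111 -> 55 -> 27 -> 13 -> 6 -> 3 -> 1
Number of halvings = floor(log2(3656545)) = 21


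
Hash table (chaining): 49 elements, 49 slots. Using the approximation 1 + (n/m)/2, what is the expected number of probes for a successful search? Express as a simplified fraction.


Computing expected probes:
alpha = 49/49
= 1 + alpha/2
= 1 + 49/(2*49)
= (2*49 + 49) / (2*49)
= 147/98 = 3/2


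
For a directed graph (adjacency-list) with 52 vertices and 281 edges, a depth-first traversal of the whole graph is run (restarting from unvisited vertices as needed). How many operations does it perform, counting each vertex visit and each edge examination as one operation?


A full DFS traversal visits each vertex once and examines each edge once.
V = 52
E = 281
Sum = 52 + 281 = 333


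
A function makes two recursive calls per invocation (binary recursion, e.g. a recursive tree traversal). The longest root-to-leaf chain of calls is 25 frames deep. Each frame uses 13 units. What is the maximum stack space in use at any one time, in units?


Binary recursion: the two calls run one after the other, so only one root-to-leaf chain of frames is on the stack at a time.
Maximum depth (longest chain) = 25 frames
Each frame = 13 units
Max stack space = 25 * 13 = 325


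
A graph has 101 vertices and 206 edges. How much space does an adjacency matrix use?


Adjacency matrix: V x V grid of entries
Space = V^2 = 101^2 = 101 * 101 = 10201


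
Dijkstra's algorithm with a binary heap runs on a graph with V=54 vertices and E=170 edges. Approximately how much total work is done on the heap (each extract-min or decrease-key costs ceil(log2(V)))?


Dijkstra with a binary heap: each vertex is extracted once, each edge may relax once.
Each heap operation costs O(log V).
V + E = 54 + 170 = 224
ceil(log2(54)) = 6 (since 2^5 = 32 < 54 <= 64 = 2^6)
Total heap work = (V+E) * ceil(log2(V)) = 224 * 6 = 1344


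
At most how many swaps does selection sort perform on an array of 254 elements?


Each of the 253 passes places one element in its final position.
Pass 1: swap minimum into position 0
Pass 2: swap minimum of remaining into position 1
...
Pass 253: last two elements, one swap
Maximum swaps = 254 - 1 = 253


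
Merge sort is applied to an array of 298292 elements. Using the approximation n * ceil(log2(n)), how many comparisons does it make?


Merge sort divides the array into halves recursively.
Number of levels = ceil(log2(298292)) = 19
At each level, approximately n = 298292 comparisons are needed for merging.
Total comparisons ~ n * ceil(log2(n)) = 298292 * 19 = 5667548


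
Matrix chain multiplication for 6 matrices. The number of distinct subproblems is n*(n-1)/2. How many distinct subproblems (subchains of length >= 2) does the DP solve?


Subproblems are indexed by (i, j) where i < j.
Number of such pairs = n*(n-1)/2
= 6 * 5 / 2
= 15


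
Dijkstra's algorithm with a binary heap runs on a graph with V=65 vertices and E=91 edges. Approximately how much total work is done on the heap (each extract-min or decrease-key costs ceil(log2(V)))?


Dijkstra with a binary heap: each vertex is extracted once, each edge may relax once.
Each heap operation costs O(log V).
V + E = 65 + 91 = 156
ceil(log2(65)) = 7 (since 2^6 = 64 < 65 <= 128 = 2^7)
Total heap work = (V+E) * ceil(log2(V)) = 156 * 7 = 1092


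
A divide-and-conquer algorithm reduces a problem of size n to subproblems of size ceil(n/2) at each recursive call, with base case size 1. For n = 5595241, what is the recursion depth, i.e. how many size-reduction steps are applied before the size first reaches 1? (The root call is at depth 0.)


Each step divides the size by 2 (rounding up); after k steps the size is ceil(n/2^k), which equals 1 exactly when 2^k >= n.
So the depth is the smallest k with 2^k >= 5595241, i.e. ceil(log_2(5595241)).
2^22 = 4194304 < 5595241 <= 8388608 = 2^23
Recursion depth = 23


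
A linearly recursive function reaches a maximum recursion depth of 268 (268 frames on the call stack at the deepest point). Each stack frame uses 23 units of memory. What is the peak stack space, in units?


Maximum recursion depth = 268 frames
Memory per frame = 23 units
Total stack space = depth * frame_size
= 268 * 23 = 6164


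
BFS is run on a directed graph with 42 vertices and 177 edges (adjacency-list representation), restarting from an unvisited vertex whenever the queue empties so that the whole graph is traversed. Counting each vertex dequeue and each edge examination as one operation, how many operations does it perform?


A full BFS traversal dequeues each vertex exactly once and examines each directed edge exactly once.
V = 42 (vertex processing cost)
E = 177 (edge examination cost)
Total operations proportional to V + E = 42 + 177 = 219


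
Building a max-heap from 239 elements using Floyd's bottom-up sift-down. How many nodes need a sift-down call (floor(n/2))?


In a heap of 239 elements (0-indexed array):
  Last element index: 238
  Parent of last element: floor((238 - 1) / 2) = 118
  Internal nodes: indices 0 to 118
  Count = floor(239/2) = 119


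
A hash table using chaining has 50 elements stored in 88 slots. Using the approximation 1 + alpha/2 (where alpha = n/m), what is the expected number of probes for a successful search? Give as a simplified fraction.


Load factor alpha = n/m = 50/88
Expected probes = 1 + alpha/2 = 1 + 50/(2*88)
= 1 + 50/176
= 176/176 + 50/176
= 226/176
Simplify: 113/88


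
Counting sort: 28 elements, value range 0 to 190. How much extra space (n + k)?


n = 28 (output array)
k = 191 (count array for 191 distinct values)
Extra space = 28 + 191 = 219


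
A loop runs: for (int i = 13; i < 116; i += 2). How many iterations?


Loop starts at i = 13, increments by 2, stops when i >= 116.
Number of iterations = ceil((116 - 13) / 2)
= ceil(103 / 2)
= 52


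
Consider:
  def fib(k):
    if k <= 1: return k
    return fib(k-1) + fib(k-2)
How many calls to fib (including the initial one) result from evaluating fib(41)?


Let C(m) = total calls to evaluate fib(m). Then C(0)=C(1)=1, and
C(m) = 1 + C(m-1) + C(m-2) for m >= 2.
Build the table (each entry = 1 + previous two):
  C(0) = 1
  C(1) = 1
  C(2) = 1 + 1 + 1 = 3
  C(3) = 1 + 3 + 1 = 5
  C(4) = 1 + 5 + 3 = 9
  C(5) = 1 + 9 + 5 = 15
  C(6) = 1 + 15 + 9 = 25
  C(7) = 1 + 25 + 15 = 41
  C(8) = 1 + 41 + 25 = 67
  C(9) = 1 + 67 + 41 = 109
  C(10) = 1 + 109 + 67 = 177
  C(11) = 1 + 177 + 109 = 287
  C(12) = 1 + 287 + 177 = 465
  C(13) = 1 + 465 + 287 = 753
  C(14) = 1 + 753 + 465 = 1219
  C(15) = 1 + 1219 + 753 = 1973
  C(16) = 1 + 1973 + 1219 = 3193
  C(17) = 1 + 3193 + 1973 = 5167
  C(18) = 1 + 5167 + 3193 = 8361
  C(19) = 1 + 8361 + 5167 = 13529
  C(20) = 1 + 13529 + 8361 = 21891
  C(21) = 1 + 21891 + 13529 = 35421
  C(22) = 1 + 35421 + 21891 = 57313
  C(23) = 1 + 57313 + 35421 = 92735
  C(24) = 1 + 92735 + 57313 = 150049
  C(25) = 1 + 150049 + 92735 = 242785
  C(26) = 1 + 242785 + 150049 = 392835
  C(27) = 1 + 392835 + 242785 = 635621
  C(28) = 1 + 635621 + 392835 = 1028457
  C(29) = 1 + 1028457 + 635621 = 1664079
  C(30) = 1 + 1664079 + 1028457 = 2692537
  C(31) = 1 + 2692537 + 1664079 = 4356617
  C(32) = 1 + 4356617 + 2692537 = 7049155
  C(33) = 1 + 7049155 + 4356617 = 11405773
  C(34) = 1 + 11405773 + 7049155 = 18454929
  C(35) = 1 + 18454929 + 11405773 = 29860703
  C(36) = 1 + 29860703 + 18454929 = 48315633
  C(37) = 1 + 48315633 + 29860703 = 78176337
  C(38) = 1 + 78176337 + 48315633 = 126491971
  C(39) = 1 + 126491971 + 78176337 = 204668309
  C(40) = 1 + 204668309 + 126491971 = 331160281
  C(41) = 1 + 331160281 + 204668309 = 535828591
Total calls for fib(41) = 535828591


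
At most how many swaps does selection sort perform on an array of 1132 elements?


Each of the 1131 passes places one element in its final position.
Pass 1: swap minimum into position 0
Pass 2: swap minimum of remaining into position 1
...
Pass 1131: last two elements, one swap
Maximum swaps = 1132 - 1 = 1131


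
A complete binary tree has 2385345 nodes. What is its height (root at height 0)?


In a complete binary tree, level k holds nodes 2^k .. 2^(k+1)-1 (1-indexed).
Height = floor(log2(n)) = floor(log2(2385345)) = 21
Check: 2^21 = 2097152 <= 2385345 < 4194304 = 2^22


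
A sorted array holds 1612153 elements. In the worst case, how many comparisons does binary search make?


Halving sequence: 1612153 -> 806076 -> 403038 -> 201519 -> 100759 -> 50379 -> 25189 -> 12594 -> 6297 -> 3148 -> 1574 -> 787 -> 393 -> 196 -> 98 -> 49 -> 24 -> 12 -> 6 -> 3 -> 1
Number of halvings = 20
Max comparisons = 20 + 1 = 21


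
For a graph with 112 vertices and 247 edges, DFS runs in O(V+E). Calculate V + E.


A full DFS traversal visits each vertex once and examines each edge once.
V = 112
E = 247
Sum = 112 + 247 = 359


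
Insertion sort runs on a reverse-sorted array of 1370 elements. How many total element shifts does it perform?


Sum of shifts = 1 + 2 + 3 + ... + 1369
= 1370 * 1369 / 2
= 1875530 / 2
= 937765


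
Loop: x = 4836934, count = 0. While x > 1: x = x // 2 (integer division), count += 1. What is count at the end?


The variable x halves each step:
x = 4836934 -> 2418467 -> 1209233 -> 604616 -> 302308 -> 151154 -> 75577 -> 37788 -> 18894 -> 9447 -> 4723 -> 2361 -> 1180 -> 590 -> 295 -> 147 -> 73 -> 36 -> 18 -> 9 -> 4 -> 2 -> 1
Number of halvings = floor(log2(4836934)) = 22


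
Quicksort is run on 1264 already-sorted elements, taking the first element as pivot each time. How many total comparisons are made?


Sum of comparisons per partition:
1263 + 1262 + ... + 1 + 0
= 1264 * (1264 - 1) / 2
= 1264 * 1263 / 2
= 798216


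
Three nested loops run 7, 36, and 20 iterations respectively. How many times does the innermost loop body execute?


Loop 1 (outermost): 7 iterations
Loop 2 (middle): 36 iterations per outer
Loop 3 (innermost): 20 iterations per middle
Total = 7 * 36 * 20 = 5040


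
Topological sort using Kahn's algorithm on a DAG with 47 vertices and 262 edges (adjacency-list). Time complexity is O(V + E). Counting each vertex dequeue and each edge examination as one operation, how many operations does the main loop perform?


Kahn's algorithm:
  1. Compute in-degrees: O(V + E)
  2. Process queue: each vertex dequeued once (O(V))
     each edge examined once (O(E))
Total = V + E = 47 + 262 = 309


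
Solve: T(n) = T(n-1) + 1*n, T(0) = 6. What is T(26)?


Expanding the recurrence:
T(26) = T(25) + 1*26
       = T(24) + 1*25 + 1*26
       ...
       = T(0) + 1*(1 + 2 + ... + 26)
       = 6 + 1 * 26*27/2
       = 6 + 1 * 351
       = 6 + 351 = 357


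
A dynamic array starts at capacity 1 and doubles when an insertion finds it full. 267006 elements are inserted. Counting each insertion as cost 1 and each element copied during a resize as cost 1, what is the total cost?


n = 267006
Insertion costs: 267006
Resizes copy 1, 2, 4, ... up to the largest power of 2 that is <= n-1 = 267005, i.e. 262144.
Copy costs = 1 + 2 + 4 + 8 + 16 + 32 + 64 + 128 + 256 + 512 + 1024 + 2048 + 4096 + 8192 + 16384 + 32768 + 65536 + 131072 + 262144 = 524287
Total = 267006 + 524287 = 791293


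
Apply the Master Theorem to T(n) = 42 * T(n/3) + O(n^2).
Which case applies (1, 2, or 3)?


The Master Theorem: T(n) = a*T(n/b) + O(n^c)
  a = 42, b = 3, c = 2
log_b(a) = log_3(42) ~ 3.402
Compare b^c with a: 3^2 = 9 < 42, so c < log_b(a).
Since c < log_b(a), Case 1 applies.
T(n) = O(n^(log_3 42)) ~ O(n^3.402)
Master Theorem case = 1


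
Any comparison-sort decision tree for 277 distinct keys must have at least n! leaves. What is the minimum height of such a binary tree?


A binary decision tree of height h has at most 2^h leaves and needs at least n! of them, so h >= ceil(log2(n!)).
277! is far too large to multiply out, so use Stirling's series:
  ln(n!) ~ n ln n - n + (1/2) ln(2 pi n) + 1/(12n)  (error below 1/(360 n^3), negligible here)
  ln(277) = 5.6240175
  n ln n = 277 * 5.6240175 = 1557.8528
  (1/2) ln(2 pi * 277) = (1/2) ln(1740.4423) = 3.7309
  1/(12*277) = 0.0003
  ln(277!) ~ 1557.8528 - 277 + 3.7309 + 0.0003 = 1284.5840
Convert to base 2: log2(277!) = 1284.5840 / ln 2 = 1284.5840 / 0.69314718 = 1853.2630
ceil(1853.2630) = 1854


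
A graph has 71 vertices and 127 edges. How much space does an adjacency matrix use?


Adjacency matrix: V x V grid of entries
Space = V^2 = 71^2 = 71 * 71 = 5041


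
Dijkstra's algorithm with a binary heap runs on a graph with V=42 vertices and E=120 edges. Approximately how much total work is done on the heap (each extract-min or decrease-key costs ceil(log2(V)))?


Dijkstra with a binary heap: each vertex is extracted once, each edge may relax once.
Each heap operation costs O(log V).
V + E = 42 + 120 = 162
ceil(log2(42)) = 6 (since 2^5 = 32 < 42 <= 64 = 2^6)
Total heap work = (V+E) * ceil(log2(V)) = 162 * 6 = 972


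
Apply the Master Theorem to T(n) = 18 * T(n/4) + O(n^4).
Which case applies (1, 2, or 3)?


The Master Theorem: T(n) = a*T(n/b) + O(n^c)
  a = 18, b = 4, c = 4
log_b(a) = log_4(18) ~ 2.085
Compare b^c with a: 4^4 = 256 > 18, so c > log_b(a).
Since c > log_b(a), Case 3 applies.
T(n) = O(n^4)
Master Theorem case = 3


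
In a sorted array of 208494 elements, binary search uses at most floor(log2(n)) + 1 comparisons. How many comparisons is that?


Halving sequence: 208494 -> 104247 -> 52123 -> 26061 -> 13030 -> 6515 -> 3257 -> 1628 -> 814 -> 407 -> 203 -> 101 -> 50 -> 25 -> 12 -> 6 -> 3 -> 1
Number of halvings = 17
Max comparisons = 17 + 1 = 18


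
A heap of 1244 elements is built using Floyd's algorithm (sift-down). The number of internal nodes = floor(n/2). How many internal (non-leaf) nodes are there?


Leaf nodes occupy roughly half the array.
Sift-down is called for each internal node, starting from the last one.
Internal nodes = floor(n/2) = floor(1244/2) = 622


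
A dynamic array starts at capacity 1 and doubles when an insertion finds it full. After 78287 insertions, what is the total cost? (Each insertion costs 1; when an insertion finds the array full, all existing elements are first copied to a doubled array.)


Insertion cost: 78287 (one per element)
Resizes occur just before inserting elements 2, 3, 5, 9, ...
Elements copied at each resize: 1 + 2 + 4 + 8 + 16 + 32 + 64 + 128 + 256 + 512 + 1024 + 2048 + 4096 + 8192 + 16384 + 32768 + 65536
Sum of copies = 131071 (geometric series: 2^k - 1)
Total = 78287 + 131071 = 209358


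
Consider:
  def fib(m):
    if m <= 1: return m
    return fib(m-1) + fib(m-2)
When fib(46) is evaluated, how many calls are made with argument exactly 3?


Let N(m) = number of times fib(m) is called while evaluating fib(46).
N(46) = 1 (the initial call).
N(45) = 1 (only fib(46) calls it).
For 1 <= m <= 44: fib(m) is called by fib(m+1) and fib(m+2), so
  N(m) = N(m+1) + N(m+2).
fib(0) is called only by fib(2), so N(0) = N(2).
Walk down from m=46:
  N(46)=1, N(45)=1, N(44)=2, N(43)=3, N(42)=5, N(41)=8, N(40)=13, N(39)=21, N(38)=34, N(37)=55, N(36)=89, N(35)=144, N(34)=233, N(33)=377, N(32)=610, N(31)=987, N(30)=1597, N(29)=2584, N(28)=4181, N(27)=6765, N(26)=10946, N(25)=17711, N(24)=28657, N(23)=46368, N(22)=75025, N(21)=121393, N(20)=196418, N(19)=317811, N(18)=514229, N(17)=832040, N(16)=1346269, N(15)=2178309, N(14)=3524578, N(13)=5702887, N(12)=9227465, N(11)=14930352, N(10)=24157817, N(9)=39088169, N(8)=63245986, N(7)=102334155, N(6)=165580141, N(5)=267914296, N(4)=433494437, N(3)=701408733
N(3) = 701408733


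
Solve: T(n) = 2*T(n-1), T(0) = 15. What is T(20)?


Unrolling:
T(20) = 2*T(19) = 2^2*T(18) = ... = 2^20*T(0)
= 2^20 * 15
= 1048576 * 15 = 15728640


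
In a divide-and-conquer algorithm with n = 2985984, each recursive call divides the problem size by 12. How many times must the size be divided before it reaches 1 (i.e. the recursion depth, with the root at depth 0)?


Number of divisions = log_12(2985984)
Sizes: 2985984 -> 248832 -> 20736 -> 1728 -> 144 -> 12 -> 1 (6 divisions)
Recursion depth = 6


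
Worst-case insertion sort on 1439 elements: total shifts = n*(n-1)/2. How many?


Sum of shifts = 1 + 2 + 3 + ... + 1438
= 1439 * 1438 / 2
= 2069282 / 2
= 1034641


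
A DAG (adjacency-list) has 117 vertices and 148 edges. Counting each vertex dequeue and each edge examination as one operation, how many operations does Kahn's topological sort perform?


V = 117 (vertex processing)
E = 148 (edge processing)
V + E = 117 + 148 = 265


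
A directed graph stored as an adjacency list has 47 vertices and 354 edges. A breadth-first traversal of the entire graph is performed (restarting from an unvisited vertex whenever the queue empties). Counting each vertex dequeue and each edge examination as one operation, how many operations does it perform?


A full BFS traversal dequeues each vertex once and examines each edge once.
Vertex visits: 47
Edge visits: 354
V + E = 47 + 354 = 401


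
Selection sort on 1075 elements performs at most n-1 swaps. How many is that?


Each of the 1074 passes places one element in its final position.
Pass 1: swap minimum into position 0
Pass 2: swap minimum of remaining into position 1
...
Pass 1074: last two elements, one swap
Maximum swaps = 1075 - 1 = 1074


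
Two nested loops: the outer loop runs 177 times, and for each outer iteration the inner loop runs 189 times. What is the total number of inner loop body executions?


Outer loop: 177 iterations
Inner loop: 189 iterations per outer iteration
Total = 177 * 189 = 33453


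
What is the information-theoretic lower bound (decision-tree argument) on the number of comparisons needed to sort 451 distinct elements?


A binary decision tree of height h has at most 2^h leaves and needs at least n! of them, so h >= ceil(log2(n!)).
451! is far too large to multiply out, so use Stirling's series:
  ln(n!) ~ n ln n - n + (1/2) ln(2 pi n) + 1/(12n)  (error below 1/(360 n^3), negligible here)
  ln(451) = 6.1114673
  n ln n = 451 * 6.1114673 = 2756.2718
  (1/2) ln(2 pi * 451) = (1/2) ln(2833.7166) = 3.9747
  1/(12*451) = 0.0002
  ln(451!) ~ 2756.2718 - 451 + 3.9747 + 0.0002 = 2309.2467
Convert to base 2: log2(451!) = 2309.2467 / ln 2 = 2309.2467 / 0.69314718 = 3331.5388
ceil(3331.5388) = 3332


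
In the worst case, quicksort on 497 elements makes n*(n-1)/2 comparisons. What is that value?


Sum of comparisons per partition:
496 + 495 + ... + 1 + 0
= 497 * (497 - 1) / 2
= 497 * 496 / 2
= 123256


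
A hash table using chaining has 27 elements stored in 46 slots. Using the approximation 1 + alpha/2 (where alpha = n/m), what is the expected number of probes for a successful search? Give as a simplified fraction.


Load factor alpha = n/m = 27/46
Expected probes = 1 + alpha/2 = 1 + 27/(2*46)
= 1 + 27/92
= 92/92 + 27/92
= 119/92


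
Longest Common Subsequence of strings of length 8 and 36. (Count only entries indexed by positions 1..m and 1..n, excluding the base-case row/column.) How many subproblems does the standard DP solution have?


DP table indexed by positions in both strings.
First string: 8 positions
Second string: 36 positions
Total = 8 * 36 = 288


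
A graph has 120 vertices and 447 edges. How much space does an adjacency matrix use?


Adjacency matrix: V x V grid of entries
Space = V^2 = 120^2 = 120 * 120 = 14400


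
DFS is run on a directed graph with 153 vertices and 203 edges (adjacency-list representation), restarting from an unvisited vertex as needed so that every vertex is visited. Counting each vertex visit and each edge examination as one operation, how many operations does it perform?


A full DFS traversal processes each vertex exactly once (push/pop on stack).
Each directed edge is examined once.
V = 153, E = 203
V + E = 356


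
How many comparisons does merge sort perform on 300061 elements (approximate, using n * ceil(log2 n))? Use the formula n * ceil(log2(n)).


Recursion depth: ceil(log2(300061)) = 19
Each recursion level merges n = 300061 elements
Total = 300061 * 19 = 5701159


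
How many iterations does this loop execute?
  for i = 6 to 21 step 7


The loop variable i takes values starting at 6 and increments by 7 each iteration.
Sequence: i = 6, 13, 20
The upper bound 21 is inclusive, so the count is floor((last - first) / step) + 1:
floor((21 - 6) / 7) + 1 = floor(15/7) + 1 = 2 + 1 = 3


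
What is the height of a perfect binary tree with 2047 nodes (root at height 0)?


A perfect binary tree with 2047 nodes:
  2047 = 2^11 - 1
  Levels: 0, 1, ..., 10
  Height = 10


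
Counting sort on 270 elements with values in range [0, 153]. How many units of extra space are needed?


Output array size: 270 (to store sorted result)
Count array size: 154 (one slot per possible value, range 0 to 153)
Total extra space = 270 + 154 = 424


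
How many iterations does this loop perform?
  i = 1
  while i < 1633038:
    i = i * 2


The loop variable doubles each iteration:
i = 1 -> 2 -> 4 -> 8 -> 16 -> 32 -> 64 -> 128 -> 256 -> 512 -> 1024 -> 2048 -> 4096 -> 8192 -> 16384 -> 32768 -> 65536 -> 131072 -> 262144 -> 524288 -> 1048576 -> 2097152 (stop, 2097152 >= 1633038)
Number of doublings = ceil(log2(1633038)) = 21


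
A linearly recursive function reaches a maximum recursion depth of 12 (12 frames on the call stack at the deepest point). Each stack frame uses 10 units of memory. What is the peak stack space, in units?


Maximum recursion depth = 12 frames
Memory per frame = 10 units
Total stack space = depth * frame_size
= 12 * 10 = 120


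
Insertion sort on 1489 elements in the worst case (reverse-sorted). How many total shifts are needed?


In the worst case (reverse-sorted), each element shifts past all previous:
  Element 1: 1 shifts
  Element 2: 2 shifts
  Element 3: 3 shifts
  Element 4: 4 shifts
  Element 5: 5 shifts
  ...
  Element 1488: 1488 shifts
Total = 1 + 2 + ... + 1488
= 1489*(1489-1)/2 = 1107816


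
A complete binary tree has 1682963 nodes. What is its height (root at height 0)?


In a complete binary tree, level k holds nodes 2^k .. 2^(k+1)-1 (1-indexed).
Height = floor(log2(n)) = floor(log2(1682963)) = 20
Check: 2^20 = 1048576 <= 1682963 < 2097152 = 2^21


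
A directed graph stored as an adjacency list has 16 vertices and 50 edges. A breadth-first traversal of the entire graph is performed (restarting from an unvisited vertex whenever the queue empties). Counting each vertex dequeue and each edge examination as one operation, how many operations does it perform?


A full BFS traversal dequeues each vertex once and examines each edge once.
Vertex visits: 16
Edge visits: 50
V + E = 16 + 50 = 66


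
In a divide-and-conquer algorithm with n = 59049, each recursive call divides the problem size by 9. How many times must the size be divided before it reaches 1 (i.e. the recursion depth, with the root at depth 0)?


Number of divisions = log_9(59049)
Sizes: 59049 -> 6561 -> 729 -> 81 -> 9 -> 1 (5 divisions)
Recursion depth = 5


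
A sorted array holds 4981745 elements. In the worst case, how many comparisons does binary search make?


Halving sequence: 4981745 -> 2490872 -> 1245436 -> 622718 -> 311359 -> 155679 -> 77839 -> 38919 -> 19459 -> 9729 -> 4864 -> 2432 -> 1216 -> 608 -> 304 -> 152 -> 76 -> 38 -> 19 -> 9 -> 4 -> 2 -> 1
Number of halvings = 22
Max comparisons = 22 + 1 = 23


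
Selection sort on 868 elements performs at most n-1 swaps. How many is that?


Each of the 867 passes places one element in its final position.
Pass 1: swap minimum into position 0
Pass 2: swap minimum of remaining into position 1
...
Pass 867: last two elements, one swap
Maximum swaps = 868 - 1 = 867


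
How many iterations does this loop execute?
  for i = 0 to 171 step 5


The loop variable i takes values starting at 0 and increments by 5 each iteration.
Sequence: i = 0, 5, 10, 15, 20, 25, 30, 35, 40, ...
The upper bound 171 is inclusive, so the count is floor((last - first) / step) + 1:
floor((171 - 0) / 5) + 1 = floor(171/5) + 1 = 34 + 1 = 35


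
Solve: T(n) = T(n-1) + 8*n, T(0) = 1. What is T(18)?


Expanding the recurrence:
T(18) = T(17) + 8*18
       = T(16) + 8*17 + 8*18
       ...
       = T(0) + 8*(1 + 2 + ... + 18)
       = 1 + 8 * 18*19/2
       = 1 + 8 * 171
       = 1 + 1368 = 1369


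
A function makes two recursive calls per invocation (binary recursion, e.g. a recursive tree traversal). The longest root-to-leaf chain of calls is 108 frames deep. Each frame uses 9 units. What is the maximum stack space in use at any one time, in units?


Binary recursion: the two calls run one after the other, so only one root-to-leaf chain of frames is on the stack at a time.
Maximum depth (longest chain) = 108 frames
Each frame = 9 units
Max stack space = 108 * 9 = 972


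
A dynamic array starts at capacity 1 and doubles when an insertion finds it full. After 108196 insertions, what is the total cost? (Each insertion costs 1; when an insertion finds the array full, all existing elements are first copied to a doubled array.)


Insertion cost: 108196 (one per element)
Resizes occur just before inserting elements 2, 3, 5, 9, ...
Elements copied at each resize: 1 + 2 + 4 + 8 + 16 + 32 + 64 + 128 + 256 + 512 + 1024 + 2048 + 4096 + 8192 + 16384 + 32768 + 65536
Sum of copies = 131071 (geometric series: 2^k - 1)
Total = 108196 + 131071 = 239267


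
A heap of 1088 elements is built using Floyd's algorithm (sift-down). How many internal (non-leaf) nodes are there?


Leaf nodes occupy roughly half the array.
Sift-down is called for each internal node, starting from the last one.
Internal nodes = floor(n/2) = floor(1088/2) = 544


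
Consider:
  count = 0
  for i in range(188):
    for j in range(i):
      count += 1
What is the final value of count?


For each i, the inner loop runs i times:
  i=0: inner runs 0 times
  i=1: inner runs 1 time
  i=2: inner runs 2 times
  i=3: inner runs 3 times
  i=4: inner runs 4 times
  i=5: inner runs 5 times
  i=6: inner runs 6 times
  i=7: inner runs 7 times
  ...
Total = 0 + 1 + 2 + ... + 187 = 188*(188-1)/2 = 17578


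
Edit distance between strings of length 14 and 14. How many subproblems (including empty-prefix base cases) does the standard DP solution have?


The table includes base cases (empty prefixes).
Rows: (m+1) = 15
Columns: (n+1) = 15
Total = 15 * 15 = 225


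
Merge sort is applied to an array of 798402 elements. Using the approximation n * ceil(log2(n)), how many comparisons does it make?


Merge sort divides the array into halves recursively.
Number of levels = ceil(log2(798402)) = 20
At each level, approximately n = 798402 comparisons are needed for merging.
Total comparisons ~ n * ceil(log2(n)) = 798402 * 20 = 15968040
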